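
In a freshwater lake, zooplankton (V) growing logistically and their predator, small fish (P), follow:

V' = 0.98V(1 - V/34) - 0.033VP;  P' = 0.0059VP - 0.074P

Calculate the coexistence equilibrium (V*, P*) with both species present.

V* ≈ 12.5, P* ≈ 18.7

From dP/dt = 0 with P > 0: 0.0059V* = 0.074, so V* = 12.5.
Substitute into dV/dt = 0: 0.98(1 - 12.5/34) = 0.033P*.
The bracket is 0.631, giving P* = 0.618/0.033 = 18.7.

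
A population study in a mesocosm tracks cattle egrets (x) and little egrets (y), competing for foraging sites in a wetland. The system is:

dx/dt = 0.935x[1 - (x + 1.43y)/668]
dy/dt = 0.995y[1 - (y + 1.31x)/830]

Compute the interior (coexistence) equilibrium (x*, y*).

x* ≈ 594, y* ≈ 51.6

Setting both brackets to zero gives the nullclines x + 1.43y = 668 and 1.31x + y = 830.
Substituting y = 830 - 1.31x into the first: x(1 - 1.43·1.31) = 668 - 1.43·830.
So x* = -519/-0.873 = 594, and then y* = 830 - 1.31·594 = 51.6.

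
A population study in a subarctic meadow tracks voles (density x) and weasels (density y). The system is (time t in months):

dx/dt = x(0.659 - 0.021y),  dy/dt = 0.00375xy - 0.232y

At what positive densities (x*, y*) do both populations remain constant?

Set dy/dt = 0 with y > 0: 0.00375x - 0.232 = 0, so x* = 0.232/0.00375 = 61.9.
Set dx/dt = 0 with x > 0: 0.659 - 0.021y = 0, so y* = 0.659/0.021 = 31.4.

x* ≈ 61.9, y* ≈ 31.4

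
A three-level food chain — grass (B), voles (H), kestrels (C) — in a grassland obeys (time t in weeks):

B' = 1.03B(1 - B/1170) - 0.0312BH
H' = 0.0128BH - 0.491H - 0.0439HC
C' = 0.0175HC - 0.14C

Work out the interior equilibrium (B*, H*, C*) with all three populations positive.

B* ≈ 886, H* ≈ 8, C* ≈ 247

From dC/dt = 0: 0.0175H* = 0.14, so H* = 8.
From dB/dt = 0: 1.03(1 - B*/1170) = 0.0312·8, giving B* = 1170·(1 - 0.242) = 886.
From dH/dt = 0: 0.0128·886 - 0.491 = 0.0439C*, so C* = 10.9/0.0439 = 247.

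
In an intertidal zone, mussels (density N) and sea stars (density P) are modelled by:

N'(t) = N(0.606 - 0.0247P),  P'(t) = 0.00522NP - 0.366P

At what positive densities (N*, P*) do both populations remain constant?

Set dP/dt = 0 with P > 0: 0.00522N - 0.366 = 0, so N* = 0.366/0.00522 = 70.1.
Set dN/dt = 0 with N > 0: 0.606 - 0.0247P = 0, so P* = 0.606/0.0247 = 24.5.

N* ≈ 70.1, P* ≈ 24.5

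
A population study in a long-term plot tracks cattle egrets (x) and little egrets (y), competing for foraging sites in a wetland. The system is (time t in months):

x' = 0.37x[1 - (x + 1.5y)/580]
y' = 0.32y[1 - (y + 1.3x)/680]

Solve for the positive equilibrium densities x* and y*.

Setting both brackets to zero gives the nullclines x + 1.5y = 580 and 1.3x + y = 680.
Substituting y = 680 - 1.3x into the first: x(1 - 1.5·1.3) = 580 - 1.5·680.
So x* = -440/-0.95 = 463, and then y* = 680 - 1.3·463 = 77.9.

x* ≈ 463, y* ≈ 77.9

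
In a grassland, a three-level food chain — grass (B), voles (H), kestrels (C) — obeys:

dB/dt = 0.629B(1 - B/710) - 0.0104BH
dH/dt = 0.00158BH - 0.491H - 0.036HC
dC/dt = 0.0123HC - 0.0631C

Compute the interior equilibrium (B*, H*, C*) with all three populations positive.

From dC/dt = 0: 0.0123H* = 0.0631, so H* = 5.13.
From dB/dt = 0: 0.629(1 - B*/710) = 0.0104·5.13, giving B* = 710·(1 - 0.0848) = 650.
From dH/dt = 0: 0.00158·650 - 0.491 = 0.036C*, so C* = 0.536/0.036 = 14.9.

B* ≈ 650, H* ≈ 5.13, C* ≈ 14.9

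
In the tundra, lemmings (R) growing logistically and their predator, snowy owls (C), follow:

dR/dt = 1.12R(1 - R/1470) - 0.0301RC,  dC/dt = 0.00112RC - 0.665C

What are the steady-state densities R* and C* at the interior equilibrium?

R* ≈ 594, C* ≈ 22.2

From dC/dt = 0 with C > 0: 0.00112R* = 0.665, so R* = 594.
Substitute into dR/dt = 0: 1.12(1 - 594/1470) = 0.0301C*.
The bracket is 0.596, giving C* = 0.668/0.0301 = 22.2.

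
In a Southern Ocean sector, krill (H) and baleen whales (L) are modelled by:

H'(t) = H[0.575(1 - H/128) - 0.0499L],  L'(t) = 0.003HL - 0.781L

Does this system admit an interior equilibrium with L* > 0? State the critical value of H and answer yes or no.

The predator equation gives dL/dt > 0 only when H > 0.781/0.003 = 260.
Without the predator, H → K = 128. Since 128 < 260, the predator cannot invade.

Threshold H = 260; K < 260, so no, the predator goes extinct.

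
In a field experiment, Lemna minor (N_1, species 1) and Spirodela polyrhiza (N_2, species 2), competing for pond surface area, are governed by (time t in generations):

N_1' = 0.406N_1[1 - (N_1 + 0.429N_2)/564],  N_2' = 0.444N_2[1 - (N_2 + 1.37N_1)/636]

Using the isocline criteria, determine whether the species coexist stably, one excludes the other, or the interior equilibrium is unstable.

Compare the nullcline intercepts: K1/α12 = 564/0.429 = 1310 > K2 = 636; K2/α21 = 636/1.37 = 464 < K1 = 564.
Since the inequalities point opposite ways, species 1 can invade but species 2 cannot.

species 1 excludes species 2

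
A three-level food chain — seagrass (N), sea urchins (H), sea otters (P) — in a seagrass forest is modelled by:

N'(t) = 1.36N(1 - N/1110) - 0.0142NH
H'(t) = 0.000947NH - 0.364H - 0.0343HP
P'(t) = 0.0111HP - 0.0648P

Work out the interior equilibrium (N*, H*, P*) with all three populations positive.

N* ≈ 1040, H* ≈ 5.84, P* ≈ 18.2

From dP/dt = 0: 0.0111H* = 0.0648, so H* = 5.84.
From dN/dt = 0: 1.36(1 - N*/1110) = 0.0142·5.84, giving N* = 1110·(1 - 0.061) = 1040.
From dH/dt = 0: 0.000947·1040 - 0.364 = 0.0343P*, so P* = 0.623/0.0343 = 18.2.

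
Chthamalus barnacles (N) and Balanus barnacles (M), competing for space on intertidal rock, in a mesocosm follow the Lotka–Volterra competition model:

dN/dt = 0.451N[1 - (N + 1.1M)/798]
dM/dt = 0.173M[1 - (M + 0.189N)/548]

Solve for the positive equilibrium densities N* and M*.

N* ≈ 246, M* ≈ 501

Setting both brackets to zero gives the nullclines N + 1.1M = 798 and 0.189N + M = 548.
Substituting M = 548 - 0.189N into the first: N(1 - 1.1·0.189) = 798 - 1.1·548.
So N* = 195/0.792 = 246, and then M* = 548 - 0.189·246 = 501.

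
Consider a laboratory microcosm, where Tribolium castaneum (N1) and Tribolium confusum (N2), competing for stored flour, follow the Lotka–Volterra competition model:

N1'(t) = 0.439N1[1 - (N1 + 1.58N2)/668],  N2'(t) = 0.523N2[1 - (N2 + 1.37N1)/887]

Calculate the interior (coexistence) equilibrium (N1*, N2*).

N1* ≈ 630, N2* ≈ 24.2

Setting both brackets to zero gives the nullclines N1 + 1.58N2 = 668 and 1.37N1 + N2 = 887.
Substituting N2 = 887 - 1.37N1 into the first: N1(1 - 1.58·1.37) = 668 - 1.58·887.
So N1* = -733/-1.16 = 630, and then N2* = 887 - 1.37·630 = 24.2.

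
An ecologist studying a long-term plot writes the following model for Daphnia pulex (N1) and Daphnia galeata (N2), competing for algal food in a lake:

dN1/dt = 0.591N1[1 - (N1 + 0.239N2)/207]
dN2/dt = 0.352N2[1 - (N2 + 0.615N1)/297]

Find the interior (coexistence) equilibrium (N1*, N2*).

N1* ≈ 159, N2* ≈ 199

Setting both brackets to zero gives the nullclines N1 + 0.239N2 = 207 and 0.615N1 + N2 = 297.
Substituting N2 = 297 - 0.615N1 into the first: N1(1 - 0.239·0.615) = 207 - 0.239·297.
So N1* = 136/0.853 = 159, and then N2* = 297 - 0.615·159 = 199.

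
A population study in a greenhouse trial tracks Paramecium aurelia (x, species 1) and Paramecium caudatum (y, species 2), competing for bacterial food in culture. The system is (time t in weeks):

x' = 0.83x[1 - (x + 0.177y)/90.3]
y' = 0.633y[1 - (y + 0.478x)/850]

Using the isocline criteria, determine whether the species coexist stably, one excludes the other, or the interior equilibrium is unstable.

Compare the nullcline intercepts: K1/α12 = 90.3/0.177 = 510 < K2 = 850; K2/α21 = 850/0.478 = 1780 > K1 = 90.3.
Since the inequalities point opposite ways, species 2 can invade but species 1 cannot.

species 2 excludes species 1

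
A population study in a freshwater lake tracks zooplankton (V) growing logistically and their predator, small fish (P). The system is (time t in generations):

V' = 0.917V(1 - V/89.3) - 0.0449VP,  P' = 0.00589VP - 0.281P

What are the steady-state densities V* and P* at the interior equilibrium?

V* ≈ 47.7, P* ≈ 9.51

From dP/dt = 0 with P > 0: 0.00589V* = 0.281, so V* = 47.7.
Substitute into dV/dt = 0: 0.917(1 - 47.7/89.3) = 0.0449P*.
The bracket is 0.466, giving P* = 0.427/0.0449 = 9.51.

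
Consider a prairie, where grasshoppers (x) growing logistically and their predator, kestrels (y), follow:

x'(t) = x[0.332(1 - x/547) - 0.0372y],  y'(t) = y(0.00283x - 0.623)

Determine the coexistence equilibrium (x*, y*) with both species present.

x* ≈ 220, y* ≈ 5.33

From dy/dt = 0 with y > 0: 0.00283x* = 0.623, so x* = 220.
Substitute into dx/dt = 0: 0.332(1 - 220/547) = 0.0372y*.
The bracket is 0.598, giving y* = 0.198/0.0372 = 5.33.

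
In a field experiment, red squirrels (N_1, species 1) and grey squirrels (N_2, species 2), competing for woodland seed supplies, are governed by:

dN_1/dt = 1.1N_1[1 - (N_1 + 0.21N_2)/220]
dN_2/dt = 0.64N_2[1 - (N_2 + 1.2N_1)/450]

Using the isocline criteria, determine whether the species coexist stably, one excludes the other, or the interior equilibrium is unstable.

Compare the nullcline intercepts: K1/α12 = 220/0.21 = 1050 > K2 = 450; K2/α21 = 450/1.2 = 375 > K1 = 220.
Since both inequalities hold, each species can invade when rare, so the interior equilibrium is stable.

stable coexistence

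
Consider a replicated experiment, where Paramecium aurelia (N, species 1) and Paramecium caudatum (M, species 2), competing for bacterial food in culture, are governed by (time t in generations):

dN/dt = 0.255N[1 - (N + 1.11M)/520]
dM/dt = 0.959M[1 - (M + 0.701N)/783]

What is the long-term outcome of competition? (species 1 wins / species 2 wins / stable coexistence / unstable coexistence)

Compare the nullcline intercepts: K1/α12 = 520/1.11 = 468 < K2 = 783; K2/α21 = 783/0.701 = 1120 > K1 = 520.
Since the inequalities point opposite ways, species 2 can invade but species 1 cannot.

species 2 excludes species 1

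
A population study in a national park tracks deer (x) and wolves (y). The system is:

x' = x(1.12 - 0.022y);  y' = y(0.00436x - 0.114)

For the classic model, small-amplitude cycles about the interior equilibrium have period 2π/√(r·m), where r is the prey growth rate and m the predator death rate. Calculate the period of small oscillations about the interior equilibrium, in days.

Here r = 1.12 and m = 0.114, so r·m = 0.128.
ω = √0.128 = 0.357 per day, hence T = 2π/ω ≈ 17.6 days.

T ≈ 17.6 days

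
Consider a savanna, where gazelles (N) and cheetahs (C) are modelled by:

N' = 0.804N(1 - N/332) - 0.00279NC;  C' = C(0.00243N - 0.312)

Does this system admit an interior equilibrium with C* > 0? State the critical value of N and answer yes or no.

The predator equation gives dC/dt > 0 only when N > 0.312/0.00243 = 128.
Without the predator, N → K = 332. Since 332 > 128, the predator can invade and persist.

Threshold N = 128; K > 128, so yes, the predator persists.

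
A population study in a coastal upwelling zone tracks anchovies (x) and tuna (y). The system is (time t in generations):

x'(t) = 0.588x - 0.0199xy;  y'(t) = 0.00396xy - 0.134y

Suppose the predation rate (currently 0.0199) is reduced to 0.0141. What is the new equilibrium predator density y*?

At the interior fixed point, setting dx/dt = 0 with x > 0 fixes y* = (prey growth rate)/(xy coefficient) — independent of the other coefficients.
With the change, y* = 0.588/0.0141 = 41.7; it rises from 29.5.

y* ≈ 41.7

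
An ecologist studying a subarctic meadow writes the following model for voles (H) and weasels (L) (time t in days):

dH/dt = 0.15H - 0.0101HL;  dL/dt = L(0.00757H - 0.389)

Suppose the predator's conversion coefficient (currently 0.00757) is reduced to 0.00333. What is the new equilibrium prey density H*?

H* ≈ 117

At the interior fixed point, setting dL/dt = 0 with L > 0 fixes H* = (predator death rate)/(HL coefficient) — independent of the other coefficients.
With the change, H* = 0.389/0.00333 = 117; it rises from 51.4.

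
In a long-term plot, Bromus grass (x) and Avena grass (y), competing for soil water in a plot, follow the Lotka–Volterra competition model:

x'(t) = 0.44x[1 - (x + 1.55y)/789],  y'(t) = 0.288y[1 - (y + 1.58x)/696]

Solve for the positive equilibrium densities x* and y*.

x* ≈ 200, y* ≈ 380

Setting both brackets to zero gives the nullclines x + 1.55y = 789 and 1.58x + y = 696.
Substituting y = 696 - 1.58x into the first: x(1 - 1.55·1.58) = 789 - 1.55·696.
So x* = -290/-1.45 = 200, and then y* = 696 - 1.58·200 = 380.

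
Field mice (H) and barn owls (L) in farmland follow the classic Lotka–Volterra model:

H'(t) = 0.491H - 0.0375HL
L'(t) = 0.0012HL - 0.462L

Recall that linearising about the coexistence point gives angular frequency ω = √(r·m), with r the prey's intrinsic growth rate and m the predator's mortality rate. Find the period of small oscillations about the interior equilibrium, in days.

T ≈ 13.2 days

Here r = 0.491 and m = 0.462, so r·m = 0.227.
ω = √0.227 = 0.476 per day, hence T = 2π/ω ≈ 13.2 days.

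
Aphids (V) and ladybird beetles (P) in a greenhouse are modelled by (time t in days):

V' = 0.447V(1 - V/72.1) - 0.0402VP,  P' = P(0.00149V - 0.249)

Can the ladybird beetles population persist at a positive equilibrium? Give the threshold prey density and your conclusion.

Threshold V = 167; K < 167, so no, the predator goes extinct.

The predator equation gives dP/dt > 0 only when V > 0.249/0.00149 = 167.
Without the predator, V → K = 72.1. Since 72.1 < 167, the predator cannot invade.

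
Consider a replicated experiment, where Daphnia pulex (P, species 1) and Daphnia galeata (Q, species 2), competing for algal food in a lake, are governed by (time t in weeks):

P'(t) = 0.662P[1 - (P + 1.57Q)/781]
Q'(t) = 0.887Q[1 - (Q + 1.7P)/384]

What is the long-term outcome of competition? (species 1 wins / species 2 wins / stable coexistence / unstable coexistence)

species 1 excludes species 2

Compare the nullcline intercepts: K1/α12 = 781/1.57 = 497 > K2 = 384; K2/α21 = 384/1.7 = 226 < K1 = 781.
Since the inequalities point opposite ways, species 1 can invade but species 2 cannot.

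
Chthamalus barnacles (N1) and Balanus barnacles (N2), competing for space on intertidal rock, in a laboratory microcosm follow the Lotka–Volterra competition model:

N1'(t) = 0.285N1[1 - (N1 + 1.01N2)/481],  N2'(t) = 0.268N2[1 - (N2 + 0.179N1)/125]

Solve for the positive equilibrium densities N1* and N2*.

N1* ≈ 433, N2* ≈ 47.5

Setting both brackets to zero gives the nullclines N1 + 1.01N2 = 481 and 0.179N1 + N2 = 125.
Substituting N2 = 125 - 0.179N1 into the first: N1(1 - 1.01·0.179) = 481 - 1.01·125.
So N1* = 355/0.819 = 433, and then N2* = 125 - 0.179·433 = 47.5.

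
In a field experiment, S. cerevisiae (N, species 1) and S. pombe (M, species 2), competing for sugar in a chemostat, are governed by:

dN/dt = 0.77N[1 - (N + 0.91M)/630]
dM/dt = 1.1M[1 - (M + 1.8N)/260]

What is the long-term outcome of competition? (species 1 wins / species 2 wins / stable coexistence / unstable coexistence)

Compare the nullcline intercepts: K1/α12 = 630/0.91 = 692 > K2 = 260; K2/α21 = 260/1.8 = 144 < K1 = 630.
Since the inequalities point opposite ways, species 1 can invade but species 2 cannot.

species 1 excludes species 2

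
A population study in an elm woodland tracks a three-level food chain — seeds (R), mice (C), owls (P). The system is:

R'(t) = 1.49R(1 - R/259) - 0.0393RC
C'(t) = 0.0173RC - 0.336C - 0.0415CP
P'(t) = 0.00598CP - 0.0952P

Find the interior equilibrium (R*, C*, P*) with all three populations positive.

R* ≈ 150, C* ≈ 15.9, P* ≈ 54.5

From dP/dt = 0: 0.00598C* = 0.0952, so C* = 15.9.
From dR/dt = 0: 1.49(1 - R*/259) = 0.0393·15.9, giving R* = 259·(1 - 0.42) = 150.
From dC/dt = 0: 0.0173·150 - 0.336 = 0.0415P*, so P* = 2.26/0.0415 = 54.5.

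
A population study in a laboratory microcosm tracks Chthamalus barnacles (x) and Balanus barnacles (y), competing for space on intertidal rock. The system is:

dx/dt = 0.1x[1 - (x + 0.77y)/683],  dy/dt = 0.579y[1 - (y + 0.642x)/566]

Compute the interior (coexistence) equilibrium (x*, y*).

x* ≈ 489, y* ≈ 252

Setting both brackets to zero gives the nullclines x + 0.77y = 683 and 0.642x + y = 566.
Substituting y = 566 - 0.642x into the first: x(1 - 0.77·0.642) = 683 - 0.77·566.
So x* = 247/0.506 = 489, and then y* = 566 - 0.642·489 = 252.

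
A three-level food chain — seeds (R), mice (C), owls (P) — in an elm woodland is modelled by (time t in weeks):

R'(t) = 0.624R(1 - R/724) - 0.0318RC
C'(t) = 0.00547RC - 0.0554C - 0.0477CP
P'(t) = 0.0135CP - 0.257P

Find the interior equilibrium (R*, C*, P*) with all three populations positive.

From dP/dt = 0: 0.0135C* = 0.257, so C* = 19.
From dR/dt = 0: 0.624(1 - R*/724) = 0.0318·19, giving R* = 724·(1 - 0.97) = 21.6.
From dC/dt = 0: 0.00547·21.6 - 0.0554 = 0.0477P*, so P* = 0.0628/0.0477 = 1.32.

R* ≈ 21.6, C* ≈ 19, P* ≈ 1.32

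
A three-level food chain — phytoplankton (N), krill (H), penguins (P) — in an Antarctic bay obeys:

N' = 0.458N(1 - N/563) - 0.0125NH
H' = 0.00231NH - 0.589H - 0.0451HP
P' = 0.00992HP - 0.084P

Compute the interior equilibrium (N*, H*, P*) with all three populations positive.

N* ≈ 433, H* ≈ 8.47, P* ≈ 9.11

From dP/dt = 0: 0.00992H* = 0.084, so H* = 8.47.
From dN/dt = 0: 0.458(1 - N*/563) = 0.0125·8.47, giving N* = 563·(1 - 0.231) = 433.
From dH/dt = 0: 0.00231·433 - 0.589 = 0.0451P*, so P* = 0.411/0.0451 = 9.11.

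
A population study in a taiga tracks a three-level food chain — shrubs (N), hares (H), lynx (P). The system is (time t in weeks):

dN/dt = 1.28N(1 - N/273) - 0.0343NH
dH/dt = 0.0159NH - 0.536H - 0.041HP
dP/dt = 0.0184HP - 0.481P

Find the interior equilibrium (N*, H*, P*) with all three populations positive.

From dP/dt = 0: 0.0184H* = 0.481, so H* = 26.1.
From dN/dt = 0: 1.28(1 - N*/273) = 0.0343·26.1, giving N* = 273·(1 - 0.701) = 81.8.
From dH/dt = 0: 0.0159·81.8 - 0.536 = 0.041P*, so P* = 0.764/0.041 = 18.6.

N* ≈ 81.8, H* ≈ 26.1, P* ≈ 18.6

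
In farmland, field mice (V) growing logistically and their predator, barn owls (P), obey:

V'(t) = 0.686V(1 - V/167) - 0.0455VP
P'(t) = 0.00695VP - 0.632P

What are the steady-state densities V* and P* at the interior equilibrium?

From dP/dt = 0 with P > 0: 0.00695V* = 0.632, so V* = 90.9.
Substitute into dV/dt = 0: 0.686(1 - 90.9/167) = 0.0455P*.
The bracket is 0.455, giving P* = 0.312/0.0455 = 6.87.

V* ≈ 90.9, P* ≈ 6.87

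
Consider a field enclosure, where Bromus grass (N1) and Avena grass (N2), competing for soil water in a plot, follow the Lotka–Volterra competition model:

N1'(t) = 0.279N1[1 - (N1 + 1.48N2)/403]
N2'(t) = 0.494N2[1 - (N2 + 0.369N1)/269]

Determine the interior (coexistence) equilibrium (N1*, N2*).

N1* ≈ 10.8, N2* ≈ 265

Setting both brackets to zero gives the nullclines N1 + 1.48N2 = 403 and 0.369N1 + N2 = 269.
Substituting N2 = 269 - 0.369N1 into the first: N1(1 - 1.48·0.369) = 403 - 1.48·269.
So N1* = 4.88/0.454 = 10.8, and then N2* = 269 - 0.369·10.8 = 265.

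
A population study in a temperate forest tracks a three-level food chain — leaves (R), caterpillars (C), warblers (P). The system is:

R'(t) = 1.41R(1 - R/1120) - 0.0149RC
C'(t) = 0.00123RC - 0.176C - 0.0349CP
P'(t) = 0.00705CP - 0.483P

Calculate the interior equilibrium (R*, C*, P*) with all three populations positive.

R* ≈ 309, C* ≈ 68.5, P* ≈ 5.85

From dP/dt = 0: 0.00705C* = 0.483, so C* = 68.5.
From dR/dt = 0: 1.41(1 - R*/1120) = 0.0149·68.5, giving R* = 1120·(1 - 0.724) = 309.
From dC/dt = 0: 0.00123·309 - 0.176 = 0.0349P*, so P* = 0.204/0.0349 = 5.85.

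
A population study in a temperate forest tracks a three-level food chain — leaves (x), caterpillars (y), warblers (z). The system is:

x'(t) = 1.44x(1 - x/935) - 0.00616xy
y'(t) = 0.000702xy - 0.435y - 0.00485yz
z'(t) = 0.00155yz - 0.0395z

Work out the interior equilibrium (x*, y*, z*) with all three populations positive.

x* ≈ 833, y* ≈ 25.5, z* ≈ 30.9

From dz/dt = 0: 0.00155y* = 0.0395, so y* = 25.5.
From dx/dt = 0: 1.44(1 - x*/935) = 0.00616·25.5, giving x* = 935·(1 - 0.109) = 833.
From dy/dt = 0: 0.000702·833 - 0.435 = 0.00485z*, so z* = 0.15/0.00485 = 30.9.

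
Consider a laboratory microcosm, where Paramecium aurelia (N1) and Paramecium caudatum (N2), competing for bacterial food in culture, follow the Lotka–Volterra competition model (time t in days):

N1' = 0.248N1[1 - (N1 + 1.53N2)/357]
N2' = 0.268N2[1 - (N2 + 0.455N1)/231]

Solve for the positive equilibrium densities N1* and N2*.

N1* ≈ 11.7, N2* ≈ 226

Setting both brackets to zero gives the nullclines N1 + 1.53N2 = 357 and 0.455N1 + N2 = 231.
Substituting N2 = 231 - 0.455N1 into the first: N1(1 - 1.53·0.455) = 357 - 1.53·231.
So N1* = 3.57/0.304 = 11.7, and then N2* = 231 - 0.455·11.7 = 226.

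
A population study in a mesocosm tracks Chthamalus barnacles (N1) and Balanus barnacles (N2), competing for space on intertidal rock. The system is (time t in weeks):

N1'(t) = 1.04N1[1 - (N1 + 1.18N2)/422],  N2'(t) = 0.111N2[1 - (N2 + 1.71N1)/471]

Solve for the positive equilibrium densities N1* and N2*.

Setting both brackets to zero gives the nullclines N1 + 1.18N2 = 422 and 1.71N1 + N2 = 471.
Substituting N2 = 471 - 1.71N1 into the first: N1(1 - 1.18·1.71) = 422 - 1.18·471.
So N1* = -134/-1.02 = 131, and then N2* = 471 - 1.71·131 = 246.

N1* ≈ 131, N2* ≈ 246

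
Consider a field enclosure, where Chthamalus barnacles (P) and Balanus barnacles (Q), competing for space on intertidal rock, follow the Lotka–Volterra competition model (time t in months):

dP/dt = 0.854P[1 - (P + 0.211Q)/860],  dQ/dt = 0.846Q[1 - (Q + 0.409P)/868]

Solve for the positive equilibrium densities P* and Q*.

P* ≈ 741, Q* ≈ 565

Setting both brackets to zero gives the nullclines P + 0.211Q = 860 and 0.409P + Q = 868.
Substituting Q = 868 - 0.409P into the first: P(1 - 0.211·0.409) = 860 - 0.211·868.
So P* = 677/0.914 = 741, and then Q* = 868 - 0.409·741 = 565.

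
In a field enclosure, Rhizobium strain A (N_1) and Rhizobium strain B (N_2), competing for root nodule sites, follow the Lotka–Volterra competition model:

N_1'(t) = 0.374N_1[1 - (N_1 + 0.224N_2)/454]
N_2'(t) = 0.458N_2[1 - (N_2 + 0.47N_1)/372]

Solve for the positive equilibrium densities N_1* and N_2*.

N_1* ≈ 414, N_2* ≈ 177

Setting both brackets to zero gives the nullclines N_1 + 0.224N_2 = 454 and 0.47N_1 + N_2 = 372.
Substituting N_2 = 372 - 0.47N_1 into the first: N_1(1 - 0.224·0.47) = 454 - 0.224·372.
So N_1* = 371/0.895 = 414, and then N_2* = 372 - 0.47·414 = 177.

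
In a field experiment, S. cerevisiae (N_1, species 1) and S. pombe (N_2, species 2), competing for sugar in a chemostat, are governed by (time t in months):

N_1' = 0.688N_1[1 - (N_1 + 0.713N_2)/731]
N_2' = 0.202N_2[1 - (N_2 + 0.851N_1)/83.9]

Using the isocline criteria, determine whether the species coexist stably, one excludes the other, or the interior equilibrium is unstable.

Compare the nullcline intercepts: K1/α12 = 731/0.713 = 1030 > K2 = 83.9; K2/α21 = 83.9/0.851 = 98.6 < K1 = 731.
Since the inequalities point opposite ways, species 1 can invade but species 2 cannot.

species 1 excludes species 2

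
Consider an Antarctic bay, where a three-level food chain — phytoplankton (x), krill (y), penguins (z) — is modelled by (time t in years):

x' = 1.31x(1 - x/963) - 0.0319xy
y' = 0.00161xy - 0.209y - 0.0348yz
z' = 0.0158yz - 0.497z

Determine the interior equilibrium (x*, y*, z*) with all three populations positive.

From dz/dt = 0: 0.0158y* = 0.497, so y* = 31.5.
From dx/dt = 0: 1.31(1 - x*/963) = 0.0319·31.5, giving x* = 963·(1 - 0.766) = 225.
From dy/dt = 0: 0.00161·225 - 0.209 = 0.0348z*, so z* = 0.154/0.0348 = 4.42.

x* ≈ 225, y* ≈ 31.5, z* ≈ 4.42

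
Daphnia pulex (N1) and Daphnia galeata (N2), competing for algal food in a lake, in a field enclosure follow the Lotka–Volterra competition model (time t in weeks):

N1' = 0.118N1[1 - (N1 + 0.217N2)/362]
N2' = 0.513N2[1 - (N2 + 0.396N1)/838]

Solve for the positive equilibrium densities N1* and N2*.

N1* ≈ 197, N2* ≈ 760

Setting both brackets to zero gives the nullclines N1 + 0.217N2 = 362 and 0.396N1 + N2 = 838.
Substituting N2 = 838 - 0.396N1 into the first: N1(1 - 0.217·0.396) = 362 - 0.217·838.
So N1* = 180/0.914 = 197, and then N2* = 838 - 0.396·197 = 760.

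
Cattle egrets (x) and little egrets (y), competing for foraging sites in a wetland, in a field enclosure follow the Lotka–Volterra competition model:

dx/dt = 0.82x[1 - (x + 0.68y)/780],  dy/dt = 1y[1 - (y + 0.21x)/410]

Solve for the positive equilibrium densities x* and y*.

Setting both brackets to zero gives the nullclines x + 0.68y = 780 and 0.21x + y = 410.
Substituting y = 410 - 0.21x into the first: x(1 - 0.68·0.21) = 780 - 0.68·410.
So x* = 501/0.857 = 585, and then y* = 410 - 0.21·585 = 287.

x* ≈ 585, y* ≈ 287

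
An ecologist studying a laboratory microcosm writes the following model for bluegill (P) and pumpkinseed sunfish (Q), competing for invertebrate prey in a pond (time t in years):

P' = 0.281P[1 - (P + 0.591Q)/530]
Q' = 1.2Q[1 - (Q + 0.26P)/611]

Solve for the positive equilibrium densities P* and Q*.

P* ≈ 200, Q* ≈ 559

Setting both brackets to zero gives the nullclines P + 0.591Q = 530 and 0.26P + Q = 611.
Substituting Q = 611 - 0.26P into the first: P(1 - 0.591·0.26) = 530 - 0.591·611.
So P* = 169/0.846 = 200, and then Q* = 611 - 0.26·200 = 559.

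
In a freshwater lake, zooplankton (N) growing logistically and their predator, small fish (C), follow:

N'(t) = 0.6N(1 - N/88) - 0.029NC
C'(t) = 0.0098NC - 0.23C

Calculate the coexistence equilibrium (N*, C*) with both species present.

N* ≈ 23.5, C* ≈ 15.2

From dC/dt = 0 with C > 0: 0.0098N* = 0.23, so N* = 23.5.
Substitute into dN/dt = 0: 0.6(1 - 23.5/88) = 0.029C*.
The bracket is 0.733, giving C* = 0.44/0.029 = 15.2.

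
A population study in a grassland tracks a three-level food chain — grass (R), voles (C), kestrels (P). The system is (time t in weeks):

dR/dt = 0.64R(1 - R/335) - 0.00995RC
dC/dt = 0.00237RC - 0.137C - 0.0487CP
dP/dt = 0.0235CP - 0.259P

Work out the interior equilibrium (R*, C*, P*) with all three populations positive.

R* ≈ 278, C* ≈ 11, P* ≈ 10.7

From dP/dt = 0: 0.0235C* = 0.259, so C* = 11.
From dR/dt = 0: 0.64(1 - R*/335) = 0.00995·11, giving R* = 335·(1 - 0.171) = 278.
From dC/dt = 0: 0.00237·278 - 0.137 = 0.0487P*, so P* = 0.521/0.0487 = 10.7.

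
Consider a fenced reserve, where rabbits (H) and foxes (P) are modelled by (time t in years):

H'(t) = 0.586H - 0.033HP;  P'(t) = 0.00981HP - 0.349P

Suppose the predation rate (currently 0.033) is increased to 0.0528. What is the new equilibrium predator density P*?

P* ≈ 11.1

At the interior fixed point, setting dH/dt = 0 with H > 0 fixes P* = (prey growth rate)/(HP coefficient) — independent of the other coefficients.
With the change, P* = 0.586/0.0528 = 11.1; it falls from 17.8.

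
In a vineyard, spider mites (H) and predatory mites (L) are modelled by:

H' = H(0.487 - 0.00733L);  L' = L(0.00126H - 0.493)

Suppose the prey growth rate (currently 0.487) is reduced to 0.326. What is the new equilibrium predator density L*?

At the interior fixed point, setting dH/dt = 0 with H > 0 fixes L* = (prey growth rate)/(HL coefficient) — independent of the other coefficients.
With the change, L* = 0.326/0.00733 = 44.5; it falls from 66.4.

L* ≈ 44.5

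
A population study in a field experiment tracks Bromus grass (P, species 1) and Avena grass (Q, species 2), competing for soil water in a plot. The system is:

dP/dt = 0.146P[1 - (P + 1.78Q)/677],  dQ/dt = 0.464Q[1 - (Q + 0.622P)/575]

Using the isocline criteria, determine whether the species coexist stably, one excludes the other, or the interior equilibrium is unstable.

species 2 excludes species 1

Compare the nullcline intercepts: K1/α12 = 677/1.78 = 380 < K2 = 575; K2/α21 = 575/0.622 = 924 > K1 = 677.
Since the inequalities point opposite ways, species 2 can invade but species 1 cannot.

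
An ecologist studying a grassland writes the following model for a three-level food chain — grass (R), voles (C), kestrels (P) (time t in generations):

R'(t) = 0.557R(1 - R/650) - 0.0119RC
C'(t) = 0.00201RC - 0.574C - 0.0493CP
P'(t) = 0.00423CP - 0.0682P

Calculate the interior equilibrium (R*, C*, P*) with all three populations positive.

R* ≈ 426, C* ≈ 16.1, P* ≈ 5.73

From dP/dt = 0: 0.00423C* = 0.0682, so C* = 16.1.
From dR/dt = 0: 0.557(1 - R*/650) = 0.0119·16.1, giving R* = 650·(1 - 0.344) = 426.
From dC/dt = 0: 0.00201·426 - 0.574 = 0.0493P*, so P* = 0.282/0.0493 = 5.73.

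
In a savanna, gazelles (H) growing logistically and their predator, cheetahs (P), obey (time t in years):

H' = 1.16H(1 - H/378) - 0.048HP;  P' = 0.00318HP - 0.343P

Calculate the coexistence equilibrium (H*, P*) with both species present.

H* ≈ 108, P* ≈ 17.3

From dP/dt = 0 with P > 0: 0.00318H* = 0.343, so H* = 108.
Substitute into dH/dt = 0: 1.16(1 - 108/378) = 0.048P*.
The bracket is 0.715, giving P* = 0.829/0.048 = 17.3.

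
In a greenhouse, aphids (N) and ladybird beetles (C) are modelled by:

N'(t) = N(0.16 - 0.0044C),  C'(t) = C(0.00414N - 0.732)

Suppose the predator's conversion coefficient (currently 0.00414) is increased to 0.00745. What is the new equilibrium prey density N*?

At the interior fixed point, setting dC/dt = 0 with C > 0 fixes N* = (predator death rate)/(NC coefficient) — independent of the other coefficients.
With the change, N* = 0.732/0.00745 = 98.3; it falls from 177.

N* ≈ 98.3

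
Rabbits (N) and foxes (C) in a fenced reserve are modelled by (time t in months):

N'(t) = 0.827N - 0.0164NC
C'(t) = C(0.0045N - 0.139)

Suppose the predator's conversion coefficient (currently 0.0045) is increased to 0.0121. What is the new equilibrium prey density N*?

N* ≈ 11.5

At the interior fixed point, setting dC/dt = 0 with C > 0 fixes N* = (predator death rate)/(NC coefficient) — independent of the other coefficients.
With the change, N* = 0.139/0.0121 = 11.5; it falls from 30.9.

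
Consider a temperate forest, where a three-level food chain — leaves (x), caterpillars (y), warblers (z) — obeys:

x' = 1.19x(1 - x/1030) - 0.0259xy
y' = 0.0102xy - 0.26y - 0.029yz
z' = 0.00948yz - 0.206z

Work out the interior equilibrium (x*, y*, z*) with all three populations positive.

From dz/dt = 0: 0.00948y* = 0.206, so y* = 21.7.
From dx/dt = 0: 1.19(1 - x*/1030) = 0.0259·21.7, giving x* = 1030·(1 - 0.473) = 543.
From dy/dt = 0: 0.0102·543 - 0.26 = 0.029z*, so z* = 5.28/0.029 = 182.

x* ≈ 543, y* ≈ 21.7, z* ≈ 182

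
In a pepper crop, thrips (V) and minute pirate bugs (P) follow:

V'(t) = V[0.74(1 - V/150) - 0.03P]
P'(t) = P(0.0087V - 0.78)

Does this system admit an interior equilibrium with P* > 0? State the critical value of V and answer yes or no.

The predator equation gives dP/dt > 0 only when V > 0.78/0.0087 = 89.7.
Without the predator, V → K = 150. Since 150 > 89.7, the predator can invade and persist.

Threshold V = 89.7; K > 89.7, so yes, the predator persists.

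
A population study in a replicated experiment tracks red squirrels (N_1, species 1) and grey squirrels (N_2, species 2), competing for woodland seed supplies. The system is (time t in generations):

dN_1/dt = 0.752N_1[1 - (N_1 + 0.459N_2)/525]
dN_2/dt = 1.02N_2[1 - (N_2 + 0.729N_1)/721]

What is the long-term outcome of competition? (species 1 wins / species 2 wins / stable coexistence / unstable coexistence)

Compare the nullcline intercepts: K1/α12 = 525/0.459 = 1140 > K2 = 721; K2/α21 = 721/0.729 = 989 > K1 = 525.
Since both inequalities hold, each species can invade when rare, so the interior equilibrium is stable.

stable coexistence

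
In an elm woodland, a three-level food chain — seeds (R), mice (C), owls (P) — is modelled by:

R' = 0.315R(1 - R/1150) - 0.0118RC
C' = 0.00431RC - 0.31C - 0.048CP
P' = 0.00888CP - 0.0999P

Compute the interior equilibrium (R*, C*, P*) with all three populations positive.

R* ≈ 665, C* ≈ 11.2, P* ≈ 53.3

From dP/dt = 0: 0.00888C* = 0.0999, so C* = 11.2.
From dR/dt = 0: 0.315(1 - R*/1150) = 0.0118·11.2, giving R* = 1150·(1 - 0.421) = 665.
From dC/dt = 0: 0.00431·665 - 0.31 = 0.048P*, so P* = 2.56/0.048 = 53.3.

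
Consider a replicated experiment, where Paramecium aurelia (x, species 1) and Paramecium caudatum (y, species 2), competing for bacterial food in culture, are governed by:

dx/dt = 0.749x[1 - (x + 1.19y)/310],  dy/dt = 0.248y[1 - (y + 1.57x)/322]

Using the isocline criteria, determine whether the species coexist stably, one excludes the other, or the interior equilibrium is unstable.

Compare the nullcline intercepts: K1/α12 = 310/1.19 = 261 < K2 = 322; K2/α21 = 322/1.57 = 205 < K1 = 310.
Since both are reversed, neither can invade when rare; the interior point is a saddle.

unstable coexistence (outcome depends on initial conditions)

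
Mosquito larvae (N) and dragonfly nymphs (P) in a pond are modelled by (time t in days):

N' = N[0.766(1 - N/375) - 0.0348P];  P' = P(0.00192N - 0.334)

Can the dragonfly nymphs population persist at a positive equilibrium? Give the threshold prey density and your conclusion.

Threshold N = 174; K > 174, so yes, the predator persists.

The predator equation gives dP/dt > 0 only when N > 0.334/0.00192 = 174.
Without the predator, N → K = 375. Since 375 > 174, the predator can invade and persist.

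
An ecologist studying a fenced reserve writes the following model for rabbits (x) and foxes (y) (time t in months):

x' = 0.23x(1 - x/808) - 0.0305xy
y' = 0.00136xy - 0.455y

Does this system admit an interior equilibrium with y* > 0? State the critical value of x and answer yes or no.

The predator equation gives dy/dt > 0 only when x > 0.455/0.00136 = 335.
Without the predator, x → K = 808. Since 808 > 335, the predator can invade and persist.

Threshold x = 335; K > 335, so yes, the predator persists.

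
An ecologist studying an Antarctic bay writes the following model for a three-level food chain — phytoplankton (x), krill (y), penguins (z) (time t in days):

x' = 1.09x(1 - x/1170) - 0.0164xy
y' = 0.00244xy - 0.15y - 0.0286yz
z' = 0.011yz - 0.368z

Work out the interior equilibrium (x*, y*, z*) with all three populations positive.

x* ≈ 581, y* ≈ 33.5, z* ≈ 44.3

From dz/dt = 0: 0.011y* = 0.368, so y* = 33.5.
From dx/dt = 0: 1.09(1 - x*/1170) = 0.0164·33.5, giving x* = 1170·(1 - 0.503) = 581.
From dy/dt = 0: 0.00244·581 - 0.15 = 0.0286z*, so z* = 1.27/0.0286 = 44.3.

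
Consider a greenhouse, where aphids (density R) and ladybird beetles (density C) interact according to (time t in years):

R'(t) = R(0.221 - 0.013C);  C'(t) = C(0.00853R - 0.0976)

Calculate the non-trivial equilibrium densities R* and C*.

R* ≈ 11.4, C* ≈ 17

Set dC/dt = 0 with C > 0: 0.00853R - 0.0976 = 0, so R* = 0.0976/0.00853 = 11.4.
Set dR/dt = 0 with R > 0: 0.221 - 0.013C = 0, so C* = 0.221/0.013 = 17.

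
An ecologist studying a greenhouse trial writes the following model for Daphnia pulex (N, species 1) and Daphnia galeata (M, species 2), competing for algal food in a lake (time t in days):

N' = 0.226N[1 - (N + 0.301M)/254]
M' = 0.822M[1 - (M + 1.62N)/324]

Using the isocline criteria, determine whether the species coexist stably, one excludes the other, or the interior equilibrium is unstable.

species 1 excludes species 2

Compare the nullcline intercepts: K1/α12 = 254/0.301 = 844 > K2 = 324; K2/α21 = 324/1.62 = 200 < K1 = 254.
Since the inequalities point opposite ways, species 1 can invade but species 2 cannot.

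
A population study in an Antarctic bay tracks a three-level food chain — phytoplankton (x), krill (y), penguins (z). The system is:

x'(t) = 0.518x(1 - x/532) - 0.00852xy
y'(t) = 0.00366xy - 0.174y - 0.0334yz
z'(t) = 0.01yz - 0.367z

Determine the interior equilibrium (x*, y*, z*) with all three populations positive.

From dz/dt = 0: 0.01y* = 0.367, so y* = 36.7.
From dx/dt = 0: 0.518(1 - x*/532) = 0.00852·36.7, giving x* = 532·(1 - 0.604) = 211.
From dy/dt = 0: 0.00366·211 - 0.174 = 0.0334z*, so z* = 0.598/0.0334 = 17.9.

x* ≈ 211, y* ≈ 36.7, z* ≈ 17.9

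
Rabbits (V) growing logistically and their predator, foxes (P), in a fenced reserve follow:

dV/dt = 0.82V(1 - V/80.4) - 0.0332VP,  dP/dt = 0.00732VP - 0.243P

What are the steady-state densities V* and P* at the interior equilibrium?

V* ≈ 33.2, P* ≈ 14.5

From dP/dt = 0 with P > 0: 0.00732V* = 0.243, so V* = 33.2.
Substitute into dV/dt = 0: 0.82(1 - 33.2/80.4) = 0.0332P*.
The bracket is 0.587, giving P* = 0.481/0.0332 = 14.5.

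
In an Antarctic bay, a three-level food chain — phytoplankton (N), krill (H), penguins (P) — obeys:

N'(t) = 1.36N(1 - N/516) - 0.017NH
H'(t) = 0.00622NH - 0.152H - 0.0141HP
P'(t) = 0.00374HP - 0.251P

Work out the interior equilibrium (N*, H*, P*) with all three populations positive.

N* ≈ 83.1, H* ≈ 67.1, P* ≈ 25.9

From dP/dt = 0: 0.00374H* = 0.251, so H* = 67.1.
From dN/dt = 0: 1.36(1 - N*/516) = 0.017·67.1, giving N* = 516·(1 - 0.839) = 83.1.
From dH/dt = 0: 0.00622·83.1 - 0.152 = 0.0141P*, so P* = 0.365/0.0141 = 25.9.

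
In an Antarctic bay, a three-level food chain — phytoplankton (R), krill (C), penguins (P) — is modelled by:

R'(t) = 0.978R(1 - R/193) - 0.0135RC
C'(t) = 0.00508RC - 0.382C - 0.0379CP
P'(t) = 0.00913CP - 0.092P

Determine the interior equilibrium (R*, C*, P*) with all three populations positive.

From dP/dt = 0: 0.00913C* = 0.092, so C* = 10.1.
From dR/dt = 0: 0.978(1 - R*/193) = 0.0135·10.1, giving R* = 193·(1 - 0.139) = 166.
From dC/dt = 0: 0.00508·166 - 0.382 = 0.0379P*, so P* = 0.462/0.0379 = 12.2.

R* ≈ 166, C* ≈ 10.1, P* ≈ 12.2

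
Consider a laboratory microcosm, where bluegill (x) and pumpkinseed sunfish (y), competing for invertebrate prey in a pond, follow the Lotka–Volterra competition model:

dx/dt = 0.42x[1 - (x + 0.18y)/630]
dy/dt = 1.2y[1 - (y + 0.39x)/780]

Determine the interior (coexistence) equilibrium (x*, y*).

Setting both brackets to zero gives the nullclines x + 0.18y = 630 and 0.39x + y = 780.
Substituting y = 780 - 0.39x into the first: x(1 - 0.18·0.39) = 630 - 0.18·780.
So x* = 490/0.93 = 527, and then y* = 780 - 0.39·527 = 575.

x* ≈ 527, y* ≈ 575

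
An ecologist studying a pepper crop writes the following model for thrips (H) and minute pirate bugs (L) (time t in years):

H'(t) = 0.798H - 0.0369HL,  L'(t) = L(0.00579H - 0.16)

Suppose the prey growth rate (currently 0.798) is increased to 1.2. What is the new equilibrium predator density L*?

L* ≈ 32.5

At the interior fixed point, setting dH/dt = 0 with H > 0 fixes L* = (prey growth rate)/(HL coefficient) — independent of the other coefficients.
With the change, L* = 1.2/0.0369 = 32.5; it rises from 21.6.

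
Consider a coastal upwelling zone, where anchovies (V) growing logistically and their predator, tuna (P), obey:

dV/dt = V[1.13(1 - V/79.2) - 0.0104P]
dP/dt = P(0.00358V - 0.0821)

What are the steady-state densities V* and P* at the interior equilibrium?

From dP/dt = 0 with P > 0: 0.00358V* = 0.0821, so V* = 22.9.
Substitute into dV/dt = 0: 1.13(1 - 22.9/79.2) = 0.0104P*.
The bracket is 0.71, giving P* = 0.803/0.0104 = 77.2.

V* ≈ 22.9, P* ≈ 77.2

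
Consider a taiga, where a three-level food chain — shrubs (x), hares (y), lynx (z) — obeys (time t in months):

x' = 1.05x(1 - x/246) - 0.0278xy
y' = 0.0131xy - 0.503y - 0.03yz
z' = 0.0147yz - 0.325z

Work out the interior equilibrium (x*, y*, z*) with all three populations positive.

x* ≈ 102, y* ≈ 22.1, z* ≈ 27.8

From dz/dt = 0: 0.0147y* = 0.325, so y* = 22.1.
From dx/dt = 0: 1.05(1 - x*/246) = 0.0278·22.1, giving x* = 246·(1 - 0.585) = 102.
From dy/dt = 0: 0.0131·102 - 0.503 = 0.03z*, so z* = 0.833/0.03 = 27.8.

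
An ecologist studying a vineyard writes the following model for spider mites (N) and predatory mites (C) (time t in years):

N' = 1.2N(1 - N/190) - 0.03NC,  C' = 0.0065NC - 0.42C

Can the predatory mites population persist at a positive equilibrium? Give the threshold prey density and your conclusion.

The predator equation gives dC/dt > 0 only when N > 0.42/0.0065 = 64.6.
Without the predator, N → K = 190. Since 190 > 64.6, the predator can invade and persist.

Threshold N = 64.6; K > 64.6, so yes, the predator persists.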